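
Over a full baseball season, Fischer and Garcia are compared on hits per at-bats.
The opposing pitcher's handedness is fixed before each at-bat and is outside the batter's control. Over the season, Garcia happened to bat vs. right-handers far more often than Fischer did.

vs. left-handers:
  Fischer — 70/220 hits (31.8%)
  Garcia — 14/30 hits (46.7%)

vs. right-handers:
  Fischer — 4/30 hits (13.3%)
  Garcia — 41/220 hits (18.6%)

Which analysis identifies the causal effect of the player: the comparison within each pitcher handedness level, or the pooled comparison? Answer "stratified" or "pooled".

stratified

The imbalance in pitcher handedness arose from how at-bats were allocated, not from anything the player did; and pitcher handedness independently affects the outcome. The pooled gap is confounded — condition on pitcher handedness.
Within each level — vs. left-handers: 31.8% vs 46.7%; vs. right-handers: 13.3% vs 18.6% — Garcia is higher every time.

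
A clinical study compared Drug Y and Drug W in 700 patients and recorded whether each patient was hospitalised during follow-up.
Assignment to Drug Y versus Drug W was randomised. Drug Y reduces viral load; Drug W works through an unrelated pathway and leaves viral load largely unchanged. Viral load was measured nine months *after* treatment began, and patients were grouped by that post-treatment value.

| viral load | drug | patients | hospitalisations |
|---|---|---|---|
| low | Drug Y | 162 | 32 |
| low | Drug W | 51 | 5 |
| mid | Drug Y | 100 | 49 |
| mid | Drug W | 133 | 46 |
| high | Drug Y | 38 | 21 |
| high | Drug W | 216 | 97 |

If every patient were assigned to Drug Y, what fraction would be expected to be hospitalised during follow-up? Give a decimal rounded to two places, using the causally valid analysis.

Viral load is downstream of the drug. One should not condition on a consequence of treatment, so the overall rates are the right comparison.
So P(outcome | do(Drug Y)) is just the pooled rate for Drug Y: 102/300 = 0.340.

0.34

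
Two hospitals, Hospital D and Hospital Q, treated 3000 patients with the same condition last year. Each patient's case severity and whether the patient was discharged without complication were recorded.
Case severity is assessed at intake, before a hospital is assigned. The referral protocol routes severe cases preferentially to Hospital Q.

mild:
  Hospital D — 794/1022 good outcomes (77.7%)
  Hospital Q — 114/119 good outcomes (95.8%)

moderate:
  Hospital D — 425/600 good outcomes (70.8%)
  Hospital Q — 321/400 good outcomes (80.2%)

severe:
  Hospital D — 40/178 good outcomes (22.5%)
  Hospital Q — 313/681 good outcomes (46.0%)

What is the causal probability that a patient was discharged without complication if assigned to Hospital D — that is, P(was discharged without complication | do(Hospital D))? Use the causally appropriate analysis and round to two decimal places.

The case severity-specific comparison favours Hospital Q throughout, but the pooled figures favour Hospital D. The question is whether to condition on case severity.
Case severity differs across hospitals for reasons unrelated to any effect of the hospital itself, and it separately predicts the outcome — a classic confounder. We must compare within case severity levels.
Standardising Hospital D to the population case severity mix: 0.380·794/1022 + 0.333·425/600 + 0.286·40/178 = 0.596.

0.60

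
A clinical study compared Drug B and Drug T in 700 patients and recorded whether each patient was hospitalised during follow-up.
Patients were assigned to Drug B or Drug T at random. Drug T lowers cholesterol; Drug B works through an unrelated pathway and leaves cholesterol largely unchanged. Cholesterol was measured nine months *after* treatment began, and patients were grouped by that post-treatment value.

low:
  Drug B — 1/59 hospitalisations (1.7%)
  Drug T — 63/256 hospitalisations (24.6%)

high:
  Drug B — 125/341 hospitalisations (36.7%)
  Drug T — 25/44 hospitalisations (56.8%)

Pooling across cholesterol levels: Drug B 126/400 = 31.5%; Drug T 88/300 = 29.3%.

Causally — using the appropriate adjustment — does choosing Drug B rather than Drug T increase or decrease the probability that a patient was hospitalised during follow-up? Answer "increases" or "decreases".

The stratified and pooled comparisons disagree (Drug B wins within each cholesterol; Drug T wins overall), so the answer turns on the causal role of cholesterol.
Cholesterol is recorded after the drug and is itself shifted by it — it sits on the causal path from drug to outcome. Conditioning on a mediator would strip out part of the effect we want; the pooled comparison gives the total causal effect.
Pooled: Drug B 31.5% vs Drug T 29.3%; Drug T is lower overall.

increases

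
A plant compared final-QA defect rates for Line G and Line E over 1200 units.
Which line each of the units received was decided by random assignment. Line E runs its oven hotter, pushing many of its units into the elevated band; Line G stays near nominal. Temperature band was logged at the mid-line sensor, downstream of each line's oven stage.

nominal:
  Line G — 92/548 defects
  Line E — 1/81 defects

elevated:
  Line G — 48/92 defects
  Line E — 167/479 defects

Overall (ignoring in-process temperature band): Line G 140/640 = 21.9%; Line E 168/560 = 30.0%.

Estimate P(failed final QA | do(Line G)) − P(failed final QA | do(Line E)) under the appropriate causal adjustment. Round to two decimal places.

-0.08

In-process temperature band is downstream of the line. One should not condition on a consequence of treatment, so the overall rates are the right comparison.
The causal difference is the pooled difference: 0.219 − 0.300 = -0.081.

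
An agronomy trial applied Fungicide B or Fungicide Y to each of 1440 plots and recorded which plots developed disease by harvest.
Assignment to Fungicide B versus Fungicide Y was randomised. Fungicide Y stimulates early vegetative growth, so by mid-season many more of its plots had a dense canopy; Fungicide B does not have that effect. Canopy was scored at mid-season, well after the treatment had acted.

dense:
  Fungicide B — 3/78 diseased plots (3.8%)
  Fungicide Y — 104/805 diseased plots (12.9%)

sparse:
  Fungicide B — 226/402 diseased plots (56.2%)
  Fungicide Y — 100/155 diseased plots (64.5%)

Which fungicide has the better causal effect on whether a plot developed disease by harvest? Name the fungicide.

Fungicide Y

The mid-season canopy-specific comparison favours Fungicide B throughout, but the pooled figures favour Fungicide Y. The question is whether to condition on mid-season canopy.
Because the fungicide influences mid-season canopy, mid-season canopy is a post-treatment mediator, not a confounder. Stratifying on it would bias the estimate; the causal effect is the crude pooled difference.
Pooled: Fungicide B 47.7% vs Fungicide Y 21.2%; Fungicide Y is lower overall.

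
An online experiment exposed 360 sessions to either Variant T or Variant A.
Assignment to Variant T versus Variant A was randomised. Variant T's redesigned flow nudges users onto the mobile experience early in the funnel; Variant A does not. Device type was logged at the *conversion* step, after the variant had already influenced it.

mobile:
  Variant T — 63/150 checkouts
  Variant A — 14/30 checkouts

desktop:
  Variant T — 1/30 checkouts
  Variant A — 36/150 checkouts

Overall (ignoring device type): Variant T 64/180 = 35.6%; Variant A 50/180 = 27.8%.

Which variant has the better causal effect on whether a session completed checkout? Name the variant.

The distribution of device type is itself part of what the variant does — it is an intermediate outcome. Holding it fixed would remove that part of the effect; the total effect is the pooled difference.
Pooled: Variant T 35.6% vs Variant A 27.8%; Variant T is higher overall.

Variant T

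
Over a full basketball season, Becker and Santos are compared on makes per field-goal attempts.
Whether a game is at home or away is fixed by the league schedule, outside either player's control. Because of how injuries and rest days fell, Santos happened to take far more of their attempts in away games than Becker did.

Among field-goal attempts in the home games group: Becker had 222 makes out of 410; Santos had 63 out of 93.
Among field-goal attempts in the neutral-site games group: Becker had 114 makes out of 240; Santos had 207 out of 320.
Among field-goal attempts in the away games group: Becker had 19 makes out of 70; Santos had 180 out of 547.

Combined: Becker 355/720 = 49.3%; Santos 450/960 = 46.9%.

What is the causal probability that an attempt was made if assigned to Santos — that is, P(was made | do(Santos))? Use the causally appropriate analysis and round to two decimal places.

0.54

Santos is higher inside every game venue stratum but Becker is higher in aggregate. Whether to stratify depends on how game venue relates to the player.
Nothing the player does changes game venue; the imbalance is an allocation artefact. With game venue also predicting the outcome, the pooled figure is confounded, and the within-stratum comparison is the causal one.
Standardising Santos to the population game venue mix: 0.299·63/93 + 0.333·207/320 + 0.367·180/547 = 0.539.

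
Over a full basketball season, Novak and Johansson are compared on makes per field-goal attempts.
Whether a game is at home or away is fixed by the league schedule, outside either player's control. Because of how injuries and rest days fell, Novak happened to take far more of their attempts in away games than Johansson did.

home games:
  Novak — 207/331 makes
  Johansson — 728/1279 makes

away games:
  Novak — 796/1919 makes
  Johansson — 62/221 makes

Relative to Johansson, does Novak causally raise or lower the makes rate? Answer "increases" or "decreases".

increases

Nothing the player does changes game venue; the imbalance is an allocation artefact. With game venue also predicting the outcome, the pooled figure is confounded, and the within-stratum comparison is the causal one.
Within each level — home games: 62.5% vs 56.9%; away games: 41.5% vs 28.1% — Novak is higher every time.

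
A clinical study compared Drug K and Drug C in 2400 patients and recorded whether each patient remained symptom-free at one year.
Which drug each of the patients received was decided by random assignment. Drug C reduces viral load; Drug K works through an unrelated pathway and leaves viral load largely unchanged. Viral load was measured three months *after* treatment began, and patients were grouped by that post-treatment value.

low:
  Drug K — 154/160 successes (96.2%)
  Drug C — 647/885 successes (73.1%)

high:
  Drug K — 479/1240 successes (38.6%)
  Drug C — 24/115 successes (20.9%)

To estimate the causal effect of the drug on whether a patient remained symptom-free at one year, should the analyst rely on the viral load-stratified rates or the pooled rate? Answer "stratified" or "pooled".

The distribution of viral load is itself part of what the drug does — it is an intermediate outcome. Holding it fixed would remove that part of the effect; the total effect is the pooled difference.
Pooled: Drug K 45.2% vs Drug C 67.1%; Drug C is higher overall.

pooled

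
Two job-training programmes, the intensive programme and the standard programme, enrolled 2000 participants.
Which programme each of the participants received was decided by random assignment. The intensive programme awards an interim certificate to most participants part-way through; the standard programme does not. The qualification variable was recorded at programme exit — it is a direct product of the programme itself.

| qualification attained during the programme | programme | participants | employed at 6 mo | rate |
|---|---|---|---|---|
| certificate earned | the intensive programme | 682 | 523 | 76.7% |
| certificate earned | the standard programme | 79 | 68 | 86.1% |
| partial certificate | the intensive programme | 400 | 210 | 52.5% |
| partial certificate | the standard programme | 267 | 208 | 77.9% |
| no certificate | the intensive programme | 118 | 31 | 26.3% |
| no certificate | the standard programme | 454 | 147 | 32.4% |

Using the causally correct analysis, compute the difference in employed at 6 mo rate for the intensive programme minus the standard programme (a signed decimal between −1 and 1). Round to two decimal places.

Qualification attained during the programme here is a post-treatment variable shaped by the programme; conditioning on it would introduce bias rather than remove it. The overall comparison is the causal one.
The causal difference is the pooled difference: 0.637 − 0.529 = +0.108.

+0.11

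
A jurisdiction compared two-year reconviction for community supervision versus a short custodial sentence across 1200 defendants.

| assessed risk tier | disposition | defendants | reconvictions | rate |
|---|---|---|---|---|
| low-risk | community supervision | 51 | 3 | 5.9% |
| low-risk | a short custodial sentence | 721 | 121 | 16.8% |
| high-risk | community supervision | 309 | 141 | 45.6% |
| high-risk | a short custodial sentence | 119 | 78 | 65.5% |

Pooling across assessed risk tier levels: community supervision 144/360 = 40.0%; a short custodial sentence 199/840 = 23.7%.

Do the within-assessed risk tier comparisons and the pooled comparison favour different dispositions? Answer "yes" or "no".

Within each assessed risk tier level (low-risk 5.9% vs 16.8%; high-risk 45.6% vs 65.5%), community supervision has the lower rate every time. Pooled: 40.0% vs 23.7% — a short custodial sentence has the lower rate overall. The two comparisons disagree.

yes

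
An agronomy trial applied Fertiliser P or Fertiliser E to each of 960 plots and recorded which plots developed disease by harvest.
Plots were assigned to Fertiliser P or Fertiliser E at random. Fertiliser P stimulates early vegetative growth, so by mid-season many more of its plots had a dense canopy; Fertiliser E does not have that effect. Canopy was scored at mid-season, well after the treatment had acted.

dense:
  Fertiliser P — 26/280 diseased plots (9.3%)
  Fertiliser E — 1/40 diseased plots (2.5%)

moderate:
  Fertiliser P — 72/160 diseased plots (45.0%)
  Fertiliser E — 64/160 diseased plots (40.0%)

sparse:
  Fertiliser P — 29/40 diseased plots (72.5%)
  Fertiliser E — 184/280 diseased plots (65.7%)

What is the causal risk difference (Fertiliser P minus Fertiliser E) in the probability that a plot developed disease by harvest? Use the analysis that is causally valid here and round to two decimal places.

-0.25

The mid-season canopy-specific comparison favours Fertiliser E throughout, but the pooled figures favour Fertiliser P. The question is whether to condition on mid-season canopy.
Mid-season canopy is recorded after the fertiliser and is itself shifted by it — it sits on the causal path from fertiliser to outcome. Conditioning on a mediator would strip out part of the effect we want; the pooled comparison gives the total causal effect.
The causal difference is the pooled difference: 0.265 − 0.519 = -0.254.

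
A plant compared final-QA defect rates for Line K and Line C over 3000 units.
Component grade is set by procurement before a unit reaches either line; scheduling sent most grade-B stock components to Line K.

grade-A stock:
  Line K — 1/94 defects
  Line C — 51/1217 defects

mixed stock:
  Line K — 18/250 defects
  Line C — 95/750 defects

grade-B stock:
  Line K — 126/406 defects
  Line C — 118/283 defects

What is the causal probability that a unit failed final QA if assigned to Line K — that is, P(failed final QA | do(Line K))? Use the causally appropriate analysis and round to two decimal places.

Since component grade is a pre-existing factor (not a product of the line) and it affects the outcome on its own, it is a confounder. The stratified rates, not the pooled rate, identify the causal effect.
Standardising Line K to the population component grade mix: 0.437·1/94 + 0.333·18/250 + 0.230·126/406 = 0.100.

0.10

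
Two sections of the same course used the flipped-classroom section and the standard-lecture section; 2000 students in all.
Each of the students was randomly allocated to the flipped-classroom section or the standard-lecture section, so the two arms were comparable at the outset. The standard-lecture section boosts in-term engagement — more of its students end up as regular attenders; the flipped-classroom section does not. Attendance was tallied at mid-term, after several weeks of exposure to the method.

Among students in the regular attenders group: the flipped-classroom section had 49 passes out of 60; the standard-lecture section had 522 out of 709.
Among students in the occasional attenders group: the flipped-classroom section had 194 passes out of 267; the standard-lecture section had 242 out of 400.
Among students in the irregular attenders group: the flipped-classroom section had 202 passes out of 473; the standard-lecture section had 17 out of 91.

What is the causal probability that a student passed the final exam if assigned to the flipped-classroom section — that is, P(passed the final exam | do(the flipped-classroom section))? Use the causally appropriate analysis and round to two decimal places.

0.56

Stratifying would compare teaching methods among students the teaching methods themselves sorted into mid-term attendance groups — a form of selection on an intermediate. The unconditioned pooled rates give the total causal effect.
So P(outcome | do(the flipped-classroom section)) is just the pooled rate for the flipped-classroom section: 445/800 = 0.556.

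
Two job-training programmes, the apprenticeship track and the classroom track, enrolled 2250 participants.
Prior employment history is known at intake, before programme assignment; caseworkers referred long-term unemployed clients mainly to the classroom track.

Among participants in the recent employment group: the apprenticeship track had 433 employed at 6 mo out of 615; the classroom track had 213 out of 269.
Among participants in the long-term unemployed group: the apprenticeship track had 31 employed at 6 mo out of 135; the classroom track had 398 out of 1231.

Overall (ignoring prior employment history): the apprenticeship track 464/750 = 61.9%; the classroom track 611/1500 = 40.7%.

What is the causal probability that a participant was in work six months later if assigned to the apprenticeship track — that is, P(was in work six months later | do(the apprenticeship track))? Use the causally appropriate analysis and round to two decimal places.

Nothing the programme does changes prior employment history; the imbalance is an allocation artefact. With prior employment history also predicting the outcome, the pooled figure is confounded, and the within-stratum comparison is the causal one.
Standardising the apprenticeship track to the population prior employment history mix: 0.393·433/615 + 0.607·31/135 = 0.416.

0.42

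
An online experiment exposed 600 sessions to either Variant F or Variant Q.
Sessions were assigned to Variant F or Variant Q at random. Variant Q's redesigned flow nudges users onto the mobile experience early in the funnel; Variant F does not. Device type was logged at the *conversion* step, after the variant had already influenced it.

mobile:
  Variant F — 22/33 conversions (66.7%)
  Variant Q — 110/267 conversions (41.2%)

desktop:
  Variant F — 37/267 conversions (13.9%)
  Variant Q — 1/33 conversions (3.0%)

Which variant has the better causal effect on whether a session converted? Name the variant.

Variant Q

Stratifying would compare variants among sessions the variants themselves sorted into device type groups — a form of selection on an intermediate. The unconditioned pooled rates give the total causal effect.
Pooled: Variant F 19.7% vs Variant Q 37.0%; Variant Q is higher overall.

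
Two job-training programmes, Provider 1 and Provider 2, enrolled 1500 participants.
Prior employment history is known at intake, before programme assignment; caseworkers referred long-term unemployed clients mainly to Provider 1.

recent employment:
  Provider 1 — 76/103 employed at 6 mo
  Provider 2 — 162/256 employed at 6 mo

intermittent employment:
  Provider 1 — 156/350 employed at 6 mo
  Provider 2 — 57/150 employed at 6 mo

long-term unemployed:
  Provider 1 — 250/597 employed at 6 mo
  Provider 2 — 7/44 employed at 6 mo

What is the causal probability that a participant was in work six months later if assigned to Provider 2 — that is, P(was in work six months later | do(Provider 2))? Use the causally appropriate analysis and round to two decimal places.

0.35

Within every prior employment history level Provider 1 has the higher rate, yet pooled Provider 2 does — Simpson's reversal.
Here prior employment history is a common cause — it drives both which programme a case falls under and the outcome. The crude comparison mixes populations; the stratum-specific rates are the causally relevant ones.
Standardising Provider 2 to the population prior employment history mix: 0.239·162/256 + 0.333·57/150 + 0.427·7/44 = 0.346.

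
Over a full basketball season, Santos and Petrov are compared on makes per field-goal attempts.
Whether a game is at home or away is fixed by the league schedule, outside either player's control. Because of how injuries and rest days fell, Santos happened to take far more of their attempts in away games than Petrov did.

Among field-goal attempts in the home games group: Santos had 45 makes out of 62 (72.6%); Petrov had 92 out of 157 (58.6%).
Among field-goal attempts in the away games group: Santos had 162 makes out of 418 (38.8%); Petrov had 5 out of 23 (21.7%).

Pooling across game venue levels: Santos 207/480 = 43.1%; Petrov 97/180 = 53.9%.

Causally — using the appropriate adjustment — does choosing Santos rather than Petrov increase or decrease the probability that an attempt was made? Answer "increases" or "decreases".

increases

Here game venue is a common cause — it drives both which player a case falls under and the outcome. The crude comparison mixes populations; the stratum-specific rates are the causally relevant ones.
Within each level — home games: 72.6% vs 58.6%; away games: 38.8% vs 21.7% — Santos is higher every time.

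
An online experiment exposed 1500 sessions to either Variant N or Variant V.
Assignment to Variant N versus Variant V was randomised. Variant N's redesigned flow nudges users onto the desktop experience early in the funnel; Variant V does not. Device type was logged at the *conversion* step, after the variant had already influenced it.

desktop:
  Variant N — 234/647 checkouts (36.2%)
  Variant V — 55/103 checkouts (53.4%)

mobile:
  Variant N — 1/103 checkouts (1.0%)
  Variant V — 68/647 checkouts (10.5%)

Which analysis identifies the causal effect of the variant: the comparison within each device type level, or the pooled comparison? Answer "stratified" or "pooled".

The device type-specific comparison favours Variant V throughout, but the pooled figures favour Variant N. The question is whether to condition on device type.
The distribution of device type is itself part of what the variant does — it is an intermediate outcome. Holding it fixed would remove that part of the effect; the total effect is the pooled difference.
Pooled: Variant N 31.3% vs Variant V 16.4%; Variant N is higher overall.

pooled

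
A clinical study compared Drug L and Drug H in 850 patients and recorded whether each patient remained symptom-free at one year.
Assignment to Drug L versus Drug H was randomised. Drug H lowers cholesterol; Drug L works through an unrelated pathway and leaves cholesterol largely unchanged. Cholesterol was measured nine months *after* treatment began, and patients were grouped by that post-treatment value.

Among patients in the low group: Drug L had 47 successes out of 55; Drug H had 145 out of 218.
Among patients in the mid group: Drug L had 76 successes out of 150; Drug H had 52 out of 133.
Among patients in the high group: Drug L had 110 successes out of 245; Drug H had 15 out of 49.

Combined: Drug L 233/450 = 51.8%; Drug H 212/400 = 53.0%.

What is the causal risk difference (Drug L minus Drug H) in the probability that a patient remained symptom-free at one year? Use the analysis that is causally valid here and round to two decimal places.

Cholesterol lies on the pathway drug → cholesterol → outcome, so adjusting for it blocks the indirect effect. For the total causal effect of drug, use the unadjusted pooled rates.
The causal difference is the pooled difference: 0.518 − 0.530 = -0.012.

-0.01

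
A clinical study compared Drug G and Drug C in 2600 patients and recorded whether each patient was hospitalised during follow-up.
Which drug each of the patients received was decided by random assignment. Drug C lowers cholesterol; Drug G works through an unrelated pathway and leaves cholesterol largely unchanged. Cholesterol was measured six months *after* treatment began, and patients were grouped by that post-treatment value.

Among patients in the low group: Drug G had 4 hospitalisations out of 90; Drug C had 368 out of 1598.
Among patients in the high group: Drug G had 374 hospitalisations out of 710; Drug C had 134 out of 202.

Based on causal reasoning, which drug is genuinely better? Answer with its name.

Drug C

Cholesterol here is a post-treatment variable shaped by the drug; conditioning on it would introduce bias rather than remove it. The overall comparison is the causal one.
Pooled: Drug G 47.2% vs Drug C 27.9%; Drug C is lower overall.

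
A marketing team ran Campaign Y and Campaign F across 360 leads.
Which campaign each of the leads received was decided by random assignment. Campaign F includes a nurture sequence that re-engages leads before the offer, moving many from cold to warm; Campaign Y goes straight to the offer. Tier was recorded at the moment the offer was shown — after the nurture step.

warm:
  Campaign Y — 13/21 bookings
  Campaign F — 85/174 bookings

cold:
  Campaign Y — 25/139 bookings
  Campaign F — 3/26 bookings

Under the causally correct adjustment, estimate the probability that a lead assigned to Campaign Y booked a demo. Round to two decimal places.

0.24

Engagement tier is recorded after the campaign and is itself shifted by it — it sits on the causal path from campaign to outcome. Conditioning on a mediator would strip out part of the effect we want; the pooled comparison gives the total causal effect.
So P(outcome | do(Campaign Y)) is just the pooled rate for Campaign Y: 38/160 = 0.237.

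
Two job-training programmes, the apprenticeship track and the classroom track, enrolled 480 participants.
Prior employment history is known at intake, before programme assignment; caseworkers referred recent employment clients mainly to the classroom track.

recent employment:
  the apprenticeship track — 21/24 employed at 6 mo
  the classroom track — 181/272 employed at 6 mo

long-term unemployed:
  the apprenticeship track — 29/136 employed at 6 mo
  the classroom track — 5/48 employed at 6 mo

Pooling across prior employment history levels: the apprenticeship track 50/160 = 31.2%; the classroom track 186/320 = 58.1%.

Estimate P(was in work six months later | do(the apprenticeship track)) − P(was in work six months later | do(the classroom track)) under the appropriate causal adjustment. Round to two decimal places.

Prior employment history is set before the programme has any effect — it is not caused by the programme — and it independently drives the outcome. That makes it a confounder, so the causal comparison is within prior employment history levels.
Adjusting over the population distribution of prior employment history: 0.617·(0.875−0.665) + 0.383·(0.213−0.104) = +0.171.

+0.17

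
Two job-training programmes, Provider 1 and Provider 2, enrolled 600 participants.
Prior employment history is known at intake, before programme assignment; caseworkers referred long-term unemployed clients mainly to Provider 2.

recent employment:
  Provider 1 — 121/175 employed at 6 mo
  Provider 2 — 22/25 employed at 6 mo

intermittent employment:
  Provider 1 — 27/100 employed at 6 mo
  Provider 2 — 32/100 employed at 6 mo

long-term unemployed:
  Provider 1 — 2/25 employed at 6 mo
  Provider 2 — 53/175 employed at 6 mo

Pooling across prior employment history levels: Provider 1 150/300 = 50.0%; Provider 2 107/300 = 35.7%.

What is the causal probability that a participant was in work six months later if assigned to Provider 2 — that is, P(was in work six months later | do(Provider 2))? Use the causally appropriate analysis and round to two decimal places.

0.50

Since prior employment history is a pre-existing factor (not a product of the programme) and it affects the outcome on its own, it is a confounder. The stratified rates, not the pooled rate, identify the causal effect.
Standardising Provider 2 to the population prior employment history mix: 0.333·22/25 + 0.333·32/100 + 0.333·53/175 = 0.501.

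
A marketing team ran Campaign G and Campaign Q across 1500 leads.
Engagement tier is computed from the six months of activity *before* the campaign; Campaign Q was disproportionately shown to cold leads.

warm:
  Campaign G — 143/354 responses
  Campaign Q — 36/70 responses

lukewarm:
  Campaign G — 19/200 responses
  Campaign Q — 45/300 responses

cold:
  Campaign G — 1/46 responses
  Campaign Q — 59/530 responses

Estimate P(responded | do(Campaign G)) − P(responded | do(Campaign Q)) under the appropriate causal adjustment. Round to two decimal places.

Since engagement tier is a pre-existing factor (not a product of the campaign) and it affects the outcome on its own, it is a confounder. The stratified rates, not the pooled rate, identify the causal effect.
Adjusting over the population distribution of engagement tier: 0.283·(0.404−0.514) + 0.333·(0.095−0.150) + 0.384·(0.022−0.111) = -0.084.

-0.08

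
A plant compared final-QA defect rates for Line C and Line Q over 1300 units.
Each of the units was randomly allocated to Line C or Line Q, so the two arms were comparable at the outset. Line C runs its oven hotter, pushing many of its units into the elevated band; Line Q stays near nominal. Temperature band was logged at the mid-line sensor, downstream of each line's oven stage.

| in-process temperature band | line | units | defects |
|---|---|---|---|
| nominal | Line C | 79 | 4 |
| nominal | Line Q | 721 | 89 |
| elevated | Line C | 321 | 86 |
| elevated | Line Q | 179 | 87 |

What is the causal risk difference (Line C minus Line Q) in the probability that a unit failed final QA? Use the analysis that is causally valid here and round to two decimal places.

+0.03

In-process temperature band is recorded after the line and is itself shifted by it — it sits on the causal path from line to outcome. Conditioning on a mediator would strip out part of the effect we want; the pooled comparison gives the total causal effect.
The causal difference is the pooled difference: 0.225 − 0.196 = +0.029.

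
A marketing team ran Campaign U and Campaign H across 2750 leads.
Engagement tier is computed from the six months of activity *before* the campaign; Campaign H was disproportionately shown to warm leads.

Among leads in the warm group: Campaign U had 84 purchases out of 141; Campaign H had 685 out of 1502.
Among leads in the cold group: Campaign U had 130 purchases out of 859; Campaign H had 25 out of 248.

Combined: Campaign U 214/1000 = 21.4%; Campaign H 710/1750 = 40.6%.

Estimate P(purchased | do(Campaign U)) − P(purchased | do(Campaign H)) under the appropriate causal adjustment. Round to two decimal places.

+0.10

The stratified and pooled comparisons disagree (Campaign U wins within each engagement tier; Campaign H wins overall), so the answer turns on the causal role of engagement tier.
The imbalance in engagement tier arose from how leads were allocated, not from anything the campaign did; and engagement tier independently affects the outcome. The pooled gap is confounded — condition on engagement tier.
Adjusting over the population distribution of engagement tier: 0.597·(0.596−0.456) + 0.403·(0.151−0.101) = +0.104.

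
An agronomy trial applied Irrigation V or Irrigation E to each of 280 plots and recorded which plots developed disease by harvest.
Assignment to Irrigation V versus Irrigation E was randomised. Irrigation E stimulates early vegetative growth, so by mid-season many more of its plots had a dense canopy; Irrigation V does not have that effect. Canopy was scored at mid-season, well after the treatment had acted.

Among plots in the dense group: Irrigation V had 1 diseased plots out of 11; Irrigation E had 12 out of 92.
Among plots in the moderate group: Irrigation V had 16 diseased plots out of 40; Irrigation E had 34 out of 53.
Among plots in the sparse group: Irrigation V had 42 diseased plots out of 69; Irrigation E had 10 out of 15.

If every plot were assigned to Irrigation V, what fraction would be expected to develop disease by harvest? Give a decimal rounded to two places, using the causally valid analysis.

The stratified and pooled comparisons disagree (Irrigation V wins within each mid-season canopy; Irrigation E wins overall), so the answer turns on the causal role of mid-season canopy.
Mid-season canopy is recorded after the irrigation and is itself shifted by it — it sits on the causal path from irrigation to outcome. Conditioning on a mediator would strip out part of the effect we want; the pooled comparison gives the total causal effect.
So P(outcome | do(Irrigation V)) is just the pooled rate for Irrigation V: 59/120 = 0.492.

0.49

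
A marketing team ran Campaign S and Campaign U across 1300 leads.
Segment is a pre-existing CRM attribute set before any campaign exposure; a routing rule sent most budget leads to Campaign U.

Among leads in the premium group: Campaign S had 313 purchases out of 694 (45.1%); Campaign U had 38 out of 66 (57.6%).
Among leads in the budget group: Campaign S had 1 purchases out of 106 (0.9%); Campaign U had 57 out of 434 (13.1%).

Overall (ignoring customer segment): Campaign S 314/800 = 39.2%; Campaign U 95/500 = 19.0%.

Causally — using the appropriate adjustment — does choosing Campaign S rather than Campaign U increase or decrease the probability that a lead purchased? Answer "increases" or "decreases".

Customer segment satisfies the back-door criterion: it is not a descendant of the campaign, and it blocks the spurious path from campaign to outcome. Adjusting for it (i.e., using the within-customer segment rates) gives the causal effect.
Within each level — premium: 45.1% vs 57.6%; budget: 0.9% vs 13.1% — Campaign U is higher every time.

decreases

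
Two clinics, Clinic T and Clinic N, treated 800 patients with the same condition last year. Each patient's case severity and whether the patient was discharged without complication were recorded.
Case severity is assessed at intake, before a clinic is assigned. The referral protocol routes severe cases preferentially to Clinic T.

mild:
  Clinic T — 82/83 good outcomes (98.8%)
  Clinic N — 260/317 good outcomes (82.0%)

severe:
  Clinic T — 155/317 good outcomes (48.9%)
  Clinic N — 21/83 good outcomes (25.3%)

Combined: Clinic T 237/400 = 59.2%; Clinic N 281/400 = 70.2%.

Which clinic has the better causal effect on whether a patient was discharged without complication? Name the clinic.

Within every case severity level Clinic T has the higher rate, yet pooled Clinic N does — Simpson's reversal.
The imbalance in case severity arose from how patients were allocated, not from anything the clinic did; and case severity independently affects the outcome. The pooled gap is confounded — condition on case severity.
Within each level — mild: 98.8% vs 82.0%; severe: 48.9% vs 25.3% — Clinic T is higher every time.

Clinic T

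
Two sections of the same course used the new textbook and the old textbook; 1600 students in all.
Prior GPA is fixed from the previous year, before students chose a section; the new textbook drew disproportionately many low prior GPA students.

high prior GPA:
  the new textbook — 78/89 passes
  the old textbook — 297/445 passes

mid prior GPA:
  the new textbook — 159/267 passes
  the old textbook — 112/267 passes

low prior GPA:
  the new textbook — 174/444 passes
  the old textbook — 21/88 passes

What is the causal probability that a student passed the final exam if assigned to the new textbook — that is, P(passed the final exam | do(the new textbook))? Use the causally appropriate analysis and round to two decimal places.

0.62

the new textbook is higher inside every prior GPA band stratum but the old textbook is higher in aggregate. Whether to stratify depends on how prior GPA band relates to the teaching method.
The imbalance in prior GPA band arose from how students were allocated, not from anything the teaching method did; and prior GPA band independently affects the outcome. The pooled gap is confounded — condition on prior GPA band.
Standardising the new textbook to the population prior GPA band mix: 0.334·78/89 + 0.334·159/267 + 0.333·174/444 = 0.622.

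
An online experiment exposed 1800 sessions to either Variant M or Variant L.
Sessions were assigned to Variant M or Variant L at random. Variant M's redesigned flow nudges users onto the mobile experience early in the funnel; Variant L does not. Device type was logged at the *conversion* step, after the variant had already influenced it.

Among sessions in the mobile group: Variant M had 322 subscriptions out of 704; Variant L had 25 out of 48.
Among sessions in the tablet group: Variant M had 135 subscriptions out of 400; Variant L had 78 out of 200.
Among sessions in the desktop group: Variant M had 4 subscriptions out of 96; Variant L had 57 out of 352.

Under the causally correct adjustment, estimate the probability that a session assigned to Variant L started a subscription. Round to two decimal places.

0.27

Device type is recorded after the variant and is itself shifted by it — it sits on the causal path from variant to outcome. Conditioning on a mediator would strip out part of the effect we want; the pooled comparison gives the total causal effect.
So P(outcome | do(Variant L)) is just the pooled rate for Variant L: 160/600 = 0.267.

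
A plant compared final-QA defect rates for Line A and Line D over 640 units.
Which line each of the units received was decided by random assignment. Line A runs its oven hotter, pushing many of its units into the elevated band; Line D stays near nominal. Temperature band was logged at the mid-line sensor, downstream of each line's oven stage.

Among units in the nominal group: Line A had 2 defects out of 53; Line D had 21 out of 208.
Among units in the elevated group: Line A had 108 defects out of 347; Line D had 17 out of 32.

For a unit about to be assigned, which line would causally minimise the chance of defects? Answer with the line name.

In-process temperature band lies on the pathway line → in-process temperature band → outcome, so adjusting for it blocks the indirect effect. For the total causal effect of line, use the unadjusted pooled rates.
Pooled: Line A 27.5% vs Line D 15.8%; Line D is lower overall.

Line D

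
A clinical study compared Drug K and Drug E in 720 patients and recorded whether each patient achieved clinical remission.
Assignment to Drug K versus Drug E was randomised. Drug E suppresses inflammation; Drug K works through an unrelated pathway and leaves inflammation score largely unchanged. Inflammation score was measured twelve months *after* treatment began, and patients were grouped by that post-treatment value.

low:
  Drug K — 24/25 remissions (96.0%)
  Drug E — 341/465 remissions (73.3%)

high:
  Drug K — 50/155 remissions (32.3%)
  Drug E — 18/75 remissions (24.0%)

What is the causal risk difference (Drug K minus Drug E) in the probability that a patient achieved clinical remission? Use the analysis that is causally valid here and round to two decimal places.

Inflammation score is downstream of the drug. One should not condition on a consequence of treatment, so the overall rates are the right comparison.
The causal difference is the pooled difference: 0.411 − 0.665 = -0.254.

-0.25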